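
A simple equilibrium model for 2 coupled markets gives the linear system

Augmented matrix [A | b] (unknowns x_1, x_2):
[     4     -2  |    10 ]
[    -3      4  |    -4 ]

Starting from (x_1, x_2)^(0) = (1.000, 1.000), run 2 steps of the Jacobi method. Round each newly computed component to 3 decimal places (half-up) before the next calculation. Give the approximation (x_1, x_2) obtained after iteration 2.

Iteration 1:
  x_1 = (10 - (-2)·1.000) / (4) = 3.000
  x_2 = (-4 - (-3)·1.000) / (4) = -0.250
Iteration 2:
  x_1 = (10 - (-2)·-0.250) / (4) = 2.375
  x_2 = (-4 - (-3)·3.000) / (4) = 1.250

(2.375, 1.250)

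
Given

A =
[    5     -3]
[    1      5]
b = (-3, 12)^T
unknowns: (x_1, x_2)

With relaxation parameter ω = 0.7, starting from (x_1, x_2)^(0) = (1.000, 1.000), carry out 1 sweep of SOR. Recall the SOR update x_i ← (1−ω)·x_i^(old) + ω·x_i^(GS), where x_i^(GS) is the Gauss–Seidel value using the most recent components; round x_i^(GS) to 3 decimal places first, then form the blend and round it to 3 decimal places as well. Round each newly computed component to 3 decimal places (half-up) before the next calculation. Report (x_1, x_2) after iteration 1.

Iteration 1:
  x_1: GS value = (-3 - (-3)·1.000) / (5) = 0.000;  x_1 ← (1−ω)·1.000 + ω·0.000 = 0.300
  x_2: GS value = (12 - (1)·0.300) / (5) = 2.340;  x_2 ← (1−ω)·1.000 + ω·2.340 = 1.938

(0.300, 1.938)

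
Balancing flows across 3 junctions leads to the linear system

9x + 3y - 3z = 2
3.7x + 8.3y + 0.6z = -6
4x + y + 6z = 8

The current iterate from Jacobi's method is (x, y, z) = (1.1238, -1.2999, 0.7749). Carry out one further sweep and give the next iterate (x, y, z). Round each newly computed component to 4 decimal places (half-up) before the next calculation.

One sweep:
  x = (2 - (3)·-1.2999 - (-3)·0.7749) / (9) = 0.9138
  y = (-6 - (3.7)·1.1238 - (0.6)·0.7749) / (8.3) = -1.2799
  z = (8 - (4)·1.1238 - (1)·-1.2999) / (6) = 0.8008

(0.9138, -1.2799, 0.8008)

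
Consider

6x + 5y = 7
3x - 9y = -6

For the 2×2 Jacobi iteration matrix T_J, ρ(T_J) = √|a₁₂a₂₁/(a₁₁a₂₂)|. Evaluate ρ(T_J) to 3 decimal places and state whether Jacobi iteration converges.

0.527

a₁₂a₂₁/(a₁₁a₂₂) = (5)·(3) / ((6)·(-9)) = -0.277778
ρ = √|-0.277778| = √0.277778 = 0.527
ρ < 1, so Jacobi converges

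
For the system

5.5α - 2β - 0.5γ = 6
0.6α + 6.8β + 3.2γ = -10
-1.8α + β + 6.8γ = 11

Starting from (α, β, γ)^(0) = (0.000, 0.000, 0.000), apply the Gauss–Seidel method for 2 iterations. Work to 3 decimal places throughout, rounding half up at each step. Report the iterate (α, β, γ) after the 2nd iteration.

Iteration 1:
  α = (6 - (-2)·0.000 - (-0.5)·0.000) / (5.5) = 1.091
  β = (-10 - (0.6)·1.091 - (3.2)·0.000) / (6.8) = -1.567
  γ = (11 - (-1.8)·1.091 - (1)·-1.567) / (6.8) = 2.137
Iteration 2:
  α = (6 - (-2)·-1.567 - (-0.5)·2.137) / (5.5) = 0.715
  β = (-10 - (0.6)·0.715 - (3.2)·2.137) / (6.8) = -2.539
  γ = (11 - (-1.8)·0.715 - (1)·-2.539) / (6.8) = 2.180

(0.715, -2.539, 2.180)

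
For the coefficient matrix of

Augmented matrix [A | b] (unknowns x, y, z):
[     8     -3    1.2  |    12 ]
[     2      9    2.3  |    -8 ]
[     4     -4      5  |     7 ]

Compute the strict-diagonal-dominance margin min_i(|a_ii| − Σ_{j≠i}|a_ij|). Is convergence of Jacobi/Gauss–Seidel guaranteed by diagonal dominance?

-3

row 1: |8| − (3+1.2) = 3.8
row 2: |9| − (2+2.3) = 4.7
row 3: |5| − (4+4) = -3
minimum over rows = -3 → not strictly diagonally dominant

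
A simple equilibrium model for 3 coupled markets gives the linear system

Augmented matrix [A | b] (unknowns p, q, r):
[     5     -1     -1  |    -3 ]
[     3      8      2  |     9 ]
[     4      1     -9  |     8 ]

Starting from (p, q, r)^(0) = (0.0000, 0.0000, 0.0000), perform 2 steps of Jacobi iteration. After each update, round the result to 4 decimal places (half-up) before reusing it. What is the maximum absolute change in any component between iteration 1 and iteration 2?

Iteration 1:
  p = (-3 - (-1)·0.0000 - (-1)·0.0000) / (5) = -0.6000
  q = (9 - (3)·0.0000 - (2)·0.0000) / (8) = 1.1250
  r = (8 - (4)·0.0000 - (1)·0.0000) / (-9) = -0.8889
Iteration 2:
  p = (-3 - (-1)·1.1250 - (-1)·-0.8889) / (5) = -0.5528
  q = (9 - (3)·-0.6000 - (2)·-0.8889) / (8) = 1.5722
  r = (8 - (4)·-0.6000 - (1)·1.1250) / (-9) = -1.0306
Change: (0.0472, 0.4472, -0.1417) → max |·| = 0.4472

0.4472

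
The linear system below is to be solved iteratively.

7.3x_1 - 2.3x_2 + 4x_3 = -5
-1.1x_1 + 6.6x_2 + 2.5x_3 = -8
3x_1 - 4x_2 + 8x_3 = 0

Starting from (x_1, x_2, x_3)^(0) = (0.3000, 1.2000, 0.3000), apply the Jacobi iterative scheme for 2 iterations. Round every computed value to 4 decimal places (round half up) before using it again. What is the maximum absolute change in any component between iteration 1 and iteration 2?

Iteration 1:
  x_1 = (-5 - (-2.3)·1.2000 - (4)·0.3000) / (7.3) = -0.4712
  x_2 = (-8 - (-1.1)·0.3000 - (2.5)·0.3000) / (6.6) = -1.2758
  x_3 = (0 - (3)·0.3000 - (-4)·1.2000) / (8) = 0.4875
Iteration 2:
  x_1 = (-5 - (-2.3)·-1.2758 - (4)·0.4875) / (7.3) = -1.3540
  x_2 = (-8 - (-1.1)·-0.4712 - (2.5)·0.4875) / (6.6) = -1.4753
  x_3 = (0 - (3)·-0.4712 - (-4)·-1.2758) / (8) = -0.4612
Change: (-0.8828, -0.1995, -0.9487) → max |·| = 0.9487

0.9487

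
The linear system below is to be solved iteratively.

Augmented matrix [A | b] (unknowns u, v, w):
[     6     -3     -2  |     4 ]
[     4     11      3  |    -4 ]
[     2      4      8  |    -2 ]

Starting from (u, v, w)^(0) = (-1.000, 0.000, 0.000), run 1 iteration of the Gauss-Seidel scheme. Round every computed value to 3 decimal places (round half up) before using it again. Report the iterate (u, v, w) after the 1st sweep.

Iteration 1:
  u = (4 - (-3)·0.000 - (-2)·0.000) / (6) = 0.667
  v = (-4 - (4)·0.667 - (3)·0.000) / (11) = -0.606
  w = (-2 - (2)·0.667 - (4)·-0.606) / (8) = -0.114

(0.667, -0.606, -0.114)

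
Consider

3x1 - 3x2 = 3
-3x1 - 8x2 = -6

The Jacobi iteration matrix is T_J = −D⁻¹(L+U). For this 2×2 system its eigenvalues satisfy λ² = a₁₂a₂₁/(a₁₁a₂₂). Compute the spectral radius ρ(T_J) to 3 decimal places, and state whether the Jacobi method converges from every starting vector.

a₁₂a₂₁/(a₁₁a₂₂) = (-3)·(-3) / ((3)·(-8)) = -0.375000
ρ = √|-0.375000| = √0.375000 = 0.612
ρ < 1, so Jacobi converges

0.612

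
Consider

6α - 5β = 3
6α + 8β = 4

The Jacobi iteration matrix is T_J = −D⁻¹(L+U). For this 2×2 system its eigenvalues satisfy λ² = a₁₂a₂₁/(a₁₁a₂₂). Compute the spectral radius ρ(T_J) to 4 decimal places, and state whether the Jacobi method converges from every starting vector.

0.7906

a₁₂a₂₁/(a₁₁a₂₂) = (-5)·(6) / ((6)·(8)) = -0.625000
ρ = √|-0.625000| = √0.625000 = 0.7906
ρ < 1, so Jacobi converges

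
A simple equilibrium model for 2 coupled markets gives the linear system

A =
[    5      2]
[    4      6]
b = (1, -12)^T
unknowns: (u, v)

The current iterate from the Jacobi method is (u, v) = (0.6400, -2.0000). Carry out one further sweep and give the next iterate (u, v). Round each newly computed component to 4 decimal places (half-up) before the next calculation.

(1.0000, -2.4267)

One sweep:
  u = (1 - (2)·-2.0000) / (5) = 1.0000
  v = (-12 - (4)·0.6400) / (6) = -2.4267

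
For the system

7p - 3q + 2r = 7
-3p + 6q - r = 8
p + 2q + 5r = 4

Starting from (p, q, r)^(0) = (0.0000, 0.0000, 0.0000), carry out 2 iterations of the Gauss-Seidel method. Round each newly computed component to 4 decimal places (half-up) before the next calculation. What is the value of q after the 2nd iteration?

2.2230

Iteration 1:
  p = (7 - (-3)·0.0000 - (2)·0.0000) / (7) = 1.0000
  q = (8 - (-3)·1.0000 - (-1)·0.0000) / (6) = 1.8333
  r = (4 - (1)·1.0000 - (2)·1.8333) / (5) = -0.1333
Iteration 2:
  p = (7 - (-3)·1.8333 - (2)·-0.1333) / (7) = 1.8238
  q = (8 - (-3)·1.8238 - (-1)·-0.1333) / (6) = 2.2230
  r = (4 - (1)·1.8238 - (2)·2.2230) / (5) = -0.4540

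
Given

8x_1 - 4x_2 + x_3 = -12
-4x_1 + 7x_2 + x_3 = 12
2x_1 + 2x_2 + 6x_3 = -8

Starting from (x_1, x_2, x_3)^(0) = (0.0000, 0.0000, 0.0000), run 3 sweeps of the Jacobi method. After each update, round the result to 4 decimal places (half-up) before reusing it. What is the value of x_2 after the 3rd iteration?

Iteration 1:
  x_1 = (-12 - (-4)·0.0000 - (1)·0.0000) / (8) = -1.5000
  x_2 = (12 - (-4)·0.0000 - (1)·0.0000) / (7) = 1.7143
  x_3 = (-8 - (2)·0.0000 - (2)·0.0000) / (6) = -1.3333
Iteration 2:
  x_1 = (-12 - (-4)·1.7143 - (1)·-1.3333) / (8) = -0.4762
  x_2 = (12 - (-4)·-1.5000 - (1)·-1.3333) / (7) = 1.0476
  x_3 = (-8 - (2)·-1.5000 - (2)·1.7143) / (6) = -1.4048
Iteration 3:
  x_1 = (-12 - (-4)·1.0476 - (1)·-1.4048) / (8) = -0.8006
  x_2 = (12 - (-4)·-0.4762 - (1)·-1.4048) / (7) = 1.6429
  x_3 = (-8 - (2)·-0.4762 - (2)·1.0476) / (6) = -1.5238

1.6429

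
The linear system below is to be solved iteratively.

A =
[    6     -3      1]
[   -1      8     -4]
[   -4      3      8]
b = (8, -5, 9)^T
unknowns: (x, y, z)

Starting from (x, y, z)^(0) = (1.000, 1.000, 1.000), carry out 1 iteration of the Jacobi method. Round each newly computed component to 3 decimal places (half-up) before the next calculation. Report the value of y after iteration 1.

Iteration 1:
  x = (8 - (-3)·1.000 - (1)·1.000) / (6) = 1.667
  y = (-5 - (-1)·1.000 - (-4)·1.000) / (8) = 0.000
  z = (9 - (-4)·1.000 - (3)·1.000) / (8) = 1.250

0.000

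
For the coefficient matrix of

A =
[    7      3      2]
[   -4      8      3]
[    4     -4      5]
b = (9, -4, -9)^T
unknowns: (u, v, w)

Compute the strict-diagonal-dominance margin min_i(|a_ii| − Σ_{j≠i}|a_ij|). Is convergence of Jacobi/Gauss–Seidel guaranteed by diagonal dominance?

row 1: |7| − (3+2) = 2
row 2: |8| − (4+3) = 1
row 3: |5| − (4+4) = -3
minimum over rows = -3 → not strictly diagonally dominant

-3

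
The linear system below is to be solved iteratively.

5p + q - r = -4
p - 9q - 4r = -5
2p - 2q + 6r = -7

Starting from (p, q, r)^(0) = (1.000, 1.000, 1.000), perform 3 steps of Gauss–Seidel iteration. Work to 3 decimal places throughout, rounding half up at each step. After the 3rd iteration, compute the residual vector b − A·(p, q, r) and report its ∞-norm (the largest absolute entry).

0.137

Iteration 1:
  p = (-4 - (1)·1.000 - (-1)·1.000) / (5) = -0.800
  q = (-5 - (1)·-0.800 - (-4)·1.000) / (-9) = 0.022
  r = (-7 - (2)·-0.800 - (-2)·0.022) / (6) = -0.893
Iteration 2:
  p = (-4 - (1)·0.022 - (-1)·-0.893) / (5) = -0.983
  q = (-5 - (1)·-0.983 - (-4)·-0.893) / (-9) = 0.843
  r = (-7 - (2)·-0.983 - (-2)·0.843) / (6) = -0.558
Iteration 3:
  p = (-4 - (1)·0.843 - (-1)·-0.558) / (5) = -1.080
  q = (-5 - (1)·-1.080 - (-4)·-0.558) / (-9) = 0.684
  r = (-7 - (2)·-1.080 - (-2)·0.684) / (6) = -0.579
Residual b − A·x = (0.137, -0.080, 0.002); ∞-norm = 0.137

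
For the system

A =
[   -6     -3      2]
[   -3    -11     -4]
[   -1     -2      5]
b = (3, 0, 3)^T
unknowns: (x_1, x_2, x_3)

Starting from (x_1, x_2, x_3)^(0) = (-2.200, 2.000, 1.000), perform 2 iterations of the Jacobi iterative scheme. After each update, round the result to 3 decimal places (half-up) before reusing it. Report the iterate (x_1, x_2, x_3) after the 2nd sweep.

Iteration 1:
  x_1 = (3 - (-3)·2.000 - (2)·1.000) / (-6) = -1.167
  x_2 = (0 - (-3)·-2.200 - (-4)·1.000) / (-11) = 0.236
  x_3 = (3 - (-1)·-2.200 - (-2)·2.000) / (5) = 0.960
Iteration 2:
  x_1 = (3 - (-3)·0.236 - (2)·0.960) / (-6) = -0.298
  x_2 = (0 - (-3)·-1.167 - (-4)·0.960) / (-11) = -0.031
  x_3 = (3 - (-1)·-1.167 - (-2)·0.236) / (5) = 0.461

(-0.298, -0.031, 0.461)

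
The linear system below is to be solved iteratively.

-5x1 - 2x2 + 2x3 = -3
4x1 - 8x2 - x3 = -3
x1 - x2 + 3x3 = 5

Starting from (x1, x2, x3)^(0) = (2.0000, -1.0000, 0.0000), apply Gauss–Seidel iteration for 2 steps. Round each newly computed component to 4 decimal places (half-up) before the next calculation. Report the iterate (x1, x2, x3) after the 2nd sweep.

(0.9000, 0.6219, 1.5740)

Iteration 1:
  x1 = (-3 - (-2)·-1.0000 - (2)·0.0000) / (-5) = 1.0000
  x2 = (-3 - (4)·1.0000 - (-1)·0.0000) / (-8) = 0.8750
  x3 = (5 - (1)·1.0000 - (-1)·0.8750) / (3) = 1.6250
Iteration 2:
  x1 = (-3 - (-2)·0.8750 - (2)·1.6250) / (-5) = 0.9000
  x2 = (-3 - (4)·0.9000 - (-1)·1.6250) / (-8) = 0.6219
  x3 = (5 - (1)·0.9000 - (-1)·0.6219) / (3) = 1.5740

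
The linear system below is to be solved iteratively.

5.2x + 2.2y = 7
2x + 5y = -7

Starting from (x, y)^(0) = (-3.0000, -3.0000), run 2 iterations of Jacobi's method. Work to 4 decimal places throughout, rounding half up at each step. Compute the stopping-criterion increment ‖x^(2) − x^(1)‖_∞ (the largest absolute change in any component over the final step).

2.2462

Iteration 1:
  x = (7 - (2.2)·-3.0000) / (5.2) = 2.6154
  y = (-7 - (2)·-3.0000) / (5) = -0.2000
Iteration 2:
  x = (7 - (2.2)·-0.2000) / (5.2) = 1.4308
  y = (-7 - (2)·2.6154) / (5) = -2.4462
Change: (-1.1846, -2.2462) → max |·| = 2.2462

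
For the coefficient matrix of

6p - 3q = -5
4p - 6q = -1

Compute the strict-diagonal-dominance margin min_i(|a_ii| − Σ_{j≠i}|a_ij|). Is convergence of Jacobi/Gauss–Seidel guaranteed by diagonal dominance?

row 1: |6| − (3) = 3
row 2: |-6| − (4) = 2
minimum over rows = 2 → strictly diagonally dominant (convergence guaranteed)

2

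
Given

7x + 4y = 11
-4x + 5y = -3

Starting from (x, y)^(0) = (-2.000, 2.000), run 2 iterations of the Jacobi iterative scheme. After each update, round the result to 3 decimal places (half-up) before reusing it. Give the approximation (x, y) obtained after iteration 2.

(2.829, -0.257)

Iteration 1:
  x = (11 - (4)·2.000) / (7) = 0.429
  y = (-3 - (-4)·-2.000) / (5) = -2.200
Iteration 2:
  x = (11 - (4)·-2.200) / (7) = 2.829
  y = (-3 - (-4)·0.429) / (5) = -0.257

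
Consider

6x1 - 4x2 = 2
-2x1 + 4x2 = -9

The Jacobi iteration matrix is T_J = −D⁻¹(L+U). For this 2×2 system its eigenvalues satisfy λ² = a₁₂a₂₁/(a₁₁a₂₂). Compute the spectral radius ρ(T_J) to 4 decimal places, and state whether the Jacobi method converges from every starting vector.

0.5774

a₁₂a₂₁/(a₁₁a₂₂) = (-4)·(-2) / ((6)·(4)) = 0.333333
ρ = √|0.333333| = √0.333333 = 0.5774
ρ < 1, so Jacobi converges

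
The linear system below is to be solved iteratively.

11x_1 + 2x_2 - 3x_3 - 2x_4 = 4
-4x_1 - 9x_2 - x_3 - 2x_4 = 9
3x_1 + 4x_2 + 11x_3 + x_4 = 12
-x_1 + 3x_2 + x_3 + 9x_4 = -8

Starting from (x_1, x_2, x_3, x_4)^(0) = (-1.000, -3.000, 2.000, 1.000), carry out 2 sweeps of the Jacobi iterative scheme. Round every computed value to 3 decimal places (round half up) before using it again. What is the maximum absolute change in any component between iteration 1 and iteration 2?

Iteration 1:
  x_1 = (4 - (2)·-3.000 - (-3)·2.000 - (-2)·1.000) / (11) = 1.636
  x_2 = (9 - (-4)·-1.000 - (-1)·2.000 - (-2)·1.000) / (-9) = -1.000
  x_3 = (12 - (3)·-1.000 - (4)·-3.000 - (1)·1.000) / (11) = 2.364
  x_4 = (-8 - (-1)·-1.000 - (3)·-3.000 - (1)·2.000) / (9) = -0.222
Iteration 2:
  x_1 = (4 - (2)·-1.000 - (-3)·2.364 - (-2)·-0.222) / (11) = 1.150
  x_2 = (9 - (-4)·1.636 - (-1)·2.364 - (-2)·-0.222) / (-9) = -1.940
  x_3 = (12 - (3)·1.636 - (4)·-1.000 - (1)·-0.222) / (11) = 1.029
  x_4 = (-8 - (-1)·1.636 - (3)·-1.000 - (1)·2.364) / (9) = -0.636
Change: (-0.486, -0.940, -1.335, -0.414) → max |·| = 1.335

1.335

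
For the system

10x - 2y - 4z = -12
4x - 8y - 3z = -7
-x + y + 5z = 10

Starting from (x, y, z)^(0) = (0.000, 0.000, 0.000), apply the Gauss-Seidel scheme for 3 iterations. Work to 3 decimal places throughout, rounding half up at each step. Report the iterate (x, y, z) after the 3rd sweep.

Iteration 1:
  x = (-12 - (-2)·0.000 - (-4)·0.000) / (10) = -1.200
  y = (-7 - (4)·-1.200 - (-3)·0.000) / (-8) = 0.275
  z = (10 - (-1)·-1.200 - (1)·0.275) / (5) = 1.705
Iteration 2:
  x = (-12 - (-2)·0.275 - (-4)·1.705) / (10) = -0.463
  y = (-7 - (4)·-0.463 - (-3)·1.705) / (-8) = 0.004
  z = (10 - (-1)·-0.463 - (1)·0.004) / (5) = 1.907
Iteration 3:
  x = (-12 - (-2)·0.004 - (-4)·1.907) / (10) = -0.436
  y = (-7 - (4)·-0.436 - (-3)·1.907) / (-8) = -0.058
  z = (10 - (-1)·-0.436 - (1)·-0.058) / (5) = 1.924

(-0.436, -0.058, 1.924)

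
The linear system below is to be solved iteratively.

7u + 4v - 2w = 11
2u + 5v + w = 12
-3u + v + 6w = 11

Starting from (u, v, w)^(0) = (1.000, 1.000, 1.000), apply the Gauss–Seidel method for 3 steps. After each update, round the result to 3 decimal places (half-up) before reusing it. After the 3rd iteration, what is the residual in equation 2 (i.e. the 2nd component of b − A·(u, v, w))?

-0.075

Iteration 1:
  u = (11 - (4)·1.000 - (-2)·1.000) / (7) = 1.286
  v = (12 - (2)·1.286 - (1)·1.000) / (5) = 1.686
  w = (11 - (-3)·1.286 - (1)·1.686) / (6) = 2.195
Iteration 2:
  u = (11 - (4)·1.686 - (-2)·2.195) / (7) = 1.235
  v = (12 - (2)·1.235 - (1)·2.195) / (5) = 1.467
  w = (11 - (-3)·1.235 - (1)·1.467) / (6) = 2.206
Iteration 3:
  u = (11 - (4)·1.467 - (-2)·2.206) / (7) = 1.363
  v = (12 - (2)·1.363 - (1)·2.206) / (5) = 1.414
  w = (11 - (-3)·1.363 - (1)·1.414) / (6) = 2.279
Residual b − A·x = (0.361, -0.075, 0.001)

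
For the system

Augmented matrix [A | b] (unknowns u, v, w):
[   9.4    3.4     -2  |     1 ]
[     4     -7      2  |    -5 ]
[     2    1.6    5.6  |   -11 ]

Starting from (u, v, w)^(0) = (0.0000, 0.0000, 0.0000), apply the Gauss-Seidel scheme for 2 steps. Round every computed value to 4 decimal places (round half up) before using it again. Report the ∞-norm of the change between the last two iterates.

1.0659

Iteration 1:
  u = (1 - (3.4)·0.0000 - (-2)·0.0000) / (9.4) = 0.1064
  v = (-5 - (4)·0.1064 - (2)·0.0000) / (-7) = 0.7751
  w = (-11 - (2)·0.1064 - (1.6)·0.7751) / (5.6) = -2.2237
Iteration 2:
  u = (1 - (3.4)·0.7751 - (-2)·-2.2237) / (9.4) = -0.6471
  v = (-5 - (4)·-0.6471 - (2)·-2.2237) / (-7) = -0.2908
  w = (-11 - (2)·-0.6471 - (1.6)·-0.2908) / (5.6) = -1.6501
Change: (-0.7535, -1.0659, 0.5736) → max |·| = 1.0659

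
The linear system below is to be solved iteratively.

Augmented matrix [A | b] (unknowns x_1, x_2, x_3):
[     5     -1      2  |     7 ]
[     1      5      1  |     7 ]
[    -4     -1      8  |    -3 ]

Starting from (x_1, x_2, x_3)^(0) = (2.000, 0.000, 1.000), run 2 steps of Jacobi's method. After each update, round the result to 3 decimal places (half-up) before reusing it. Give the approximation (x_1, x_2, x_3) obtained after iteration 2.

(1.310, 1.075, 0.225)

Iteration 1:
  x_1 = (7 - (-1)·0.000 - (2)·1.000) / (5) = 1.000
  x_2 = (7 - (1)·2.000 - (1)·1.000) / (5) = 0.800
  x_3 = (-3 - (-4)·2.000 - (-1)·0.000) / (8) = 0.625
Iteration 2:
  x_1 = (7 - (-1)·0.800 - (2)·0.625) / (5) = 1.310
  x_2 = (7 - (1)·1.000 - (1)·0.625) / (5) = 1.075
  x_3 = (-3 - (-4)·1.000 - (-1)·0.800) / (8) = 0.225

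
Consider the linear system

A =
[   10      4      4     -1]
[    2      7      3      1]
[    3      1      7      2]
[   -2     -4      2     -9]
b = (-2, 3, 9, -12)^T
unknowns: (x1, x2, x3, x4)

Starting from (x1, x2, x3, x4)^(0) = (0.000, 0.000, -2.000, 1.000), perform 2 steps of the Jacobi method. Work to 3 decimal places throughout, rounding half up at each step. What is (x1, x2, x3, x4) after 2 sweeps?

(-0.968, -0.327, 0.568, 0.892)

Iteration 1:
  x1 = (-2 - (4)·0.000 - (4)·-2.000 - (-1)·1.000) / (10) = 0.700
  x2 = (3 - (2)·0.000 - (3)·-2.000 - (1)·1.000) / (7) = 1.143
  x3 = (9 - (3)·0.000 - (1)·0.000 - (2)·1.000) / (7) = 1.000
  x4 = (-12 - (-2)·0.000 - (-4)·0.000 - (2)·-2.000) / (-9) = 0.889
Iteration 2:
  x1 = (-2 - (4)·1.143 - (4)·1.000 - (-1)·0.889) / (10) = -0.968
  x2 = (3 - (2)·0.700 - (3)·1.000 - (1)·0.889) / (7) = -0.327
  x3 = (9 - (3)·0.700 - (1)·1.143 - (2)·0.889) / (7) = 0.568
  x4 = (-12 - (-2)·0.700 - (-4)·1.143 - (2)·1.000) / (-9) = 0.892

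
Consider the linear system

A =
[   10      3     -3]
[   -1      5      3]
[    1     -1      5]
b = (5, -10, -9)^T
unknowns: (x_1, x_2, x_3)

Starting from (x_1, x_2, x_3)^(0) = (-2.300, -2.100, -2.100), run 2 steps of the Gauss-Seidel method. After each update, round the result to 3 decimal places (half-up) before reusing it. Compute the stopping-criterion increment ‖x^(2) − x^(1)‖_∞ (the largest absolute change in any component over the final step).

0.416

Iteration 1:
  x_1 = (5 - (3)·-2.100 - (-3)·-2.100) / (10) = 0.500
  x_2 = (-10 - (-1)·0.500 - (3)·-2.100) / (5) = -0.640
  x_3 = (-9 - (1)·0.500 - (-1)·-0.640) / (5) = -2.028
Iteration 2:
  x_1 = (5 - (3)·-0.640 - (-3)·-2.028) / (10) = 0.084
  x_2 = (-10 - (-1)·0.084 - (3)·-2.028) / (5) = -0.766
  x_3 = (-9 - (1)·0.084 - (-1)·-0.766) / (5) = -1.970
Change: (-0.416, -0.126, 0.058) → max |·| = 0.416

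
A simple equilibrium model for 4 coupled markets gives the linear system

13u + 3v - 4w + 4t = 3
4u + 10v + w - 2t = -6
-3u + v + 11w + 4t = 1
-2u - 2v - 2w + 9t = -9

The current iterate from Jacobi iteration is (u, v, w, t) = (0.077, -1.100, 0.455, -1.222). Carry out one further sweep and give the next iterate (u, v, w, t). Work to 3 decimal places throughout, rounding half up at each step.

One sweep:
  u = (3 - (3)·-1.100 - (-4)·0.455 - (4)·-1.222) / (13) = 1.001
  v = (-6 - (4)·0.077 - (1)·0.455 - (-2)·-1.222) / (10) = -0.921
  w = (1 - (-3)·0.077 - (1)·-1.100 - (4)·-1.222) / (11) = 0.656
  t = (-9 - (-2)·0.077 - (-2)·-1.100 - (-2)·0.455) / (9) = -1.126

(1.001, -0.921, 0.656, -1.126)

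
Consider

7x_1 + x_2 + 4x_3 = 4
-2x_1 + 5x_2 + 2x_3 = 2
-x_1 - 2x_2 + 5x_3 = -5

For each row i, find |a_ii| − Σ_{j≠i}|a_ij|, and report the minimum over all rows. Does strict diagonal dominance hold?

1

row 1: |7| − (1+4) = 2
row 2: |5| − (2+2) = 1
row 3: |5| − (1+2) = 2
minimum over rows = 1 → strictly diagonally dominant (convergence guaranteed)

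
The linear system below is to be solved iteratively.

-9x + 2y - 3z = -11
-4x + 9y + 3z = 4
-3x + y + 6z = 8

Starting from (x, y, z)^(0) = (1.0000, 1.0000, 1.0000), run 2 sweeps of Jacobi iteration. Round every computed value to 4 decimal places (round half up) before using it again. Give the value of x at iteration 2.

Iteration 1:
  x = (-11 - (2)·1.0000 - (-3)·1.0000) / (-9) = 1.1111
  y = (4 - (-4)·1.0000 - (3)·1.0000) / (9) = 0.5556
  z = (8 - (-3)·1.0000 - (1)·1.0000) / (6) = 1.6667
Iteration 2:
  x = (-11 - (2)·0.5556 - (-3)·1.6667) / (-9) = 0.7901
  y = (4 - (-4)·1.1111 - (3)·1.6667) / (9) = 0.3827
  z = (8 - (-3)·1.1111 - (1)·0.5556) / (6) = 1.7963

0.7901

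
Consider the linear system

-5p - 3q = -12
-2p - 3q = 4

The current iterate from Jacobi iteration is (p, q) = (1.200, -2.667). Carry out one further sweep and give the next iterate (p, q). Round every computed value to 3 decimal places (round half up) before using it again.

One sweep:
  p = (-12 - (-3)·-2.667) / (-5) = 4.000
  q = (4 - (-2)·1.200) / (-3) = -2.133

(4.000, -2.133)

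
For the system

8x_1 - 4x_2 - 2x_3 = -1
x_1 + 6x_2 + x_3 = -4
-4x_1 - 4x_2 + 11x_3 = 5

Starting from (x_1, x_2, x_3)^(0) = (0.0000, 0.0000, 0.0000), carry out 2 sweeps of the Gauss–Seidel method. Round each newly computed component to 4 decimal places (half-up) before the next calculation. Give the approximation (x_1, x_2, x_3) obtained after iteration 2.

(-0.4043, -0.6283, 0.0791)

Iteration 1:
  x_1 = (-1 - (-4)·0.0000 - (-2)·0.0000) / (8) = -0.1250
  x_2 = (-4 - (1)·-0.1250 - (1)·0.0000) / (6) = -0.6458
  x_3 = (5 - (-4)·-0.1250 - (-4)·-0.6458) / (11) = 0.1743
Iteration 2:
  x_1 = (-1 - (-4)·-0.6458 - (-2)·0.1743) / (8) = -0.4043
  x_2 = (-4 - (1)·-0.4043 - (1)·0.1743) / (6) = -0.6283
  x_3 = (5 - (-4)·-0.4043 - (-4)·-0.6283) / (11) = 0.0791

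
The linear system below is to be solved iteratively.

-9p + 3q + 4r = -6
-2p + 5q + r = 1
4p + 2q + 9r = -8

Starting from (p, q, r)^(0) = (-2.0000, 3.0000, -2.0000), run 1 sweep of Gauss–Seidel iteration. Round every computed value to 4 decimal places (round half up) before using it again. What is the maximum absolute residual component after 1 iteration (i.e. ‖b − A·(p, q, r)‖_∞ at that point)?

Iteration 1:
  p = (-6 - (3)·3.0000 - (4)·-2.0000) / (-9) = 0.7778
  q = (1 - (-2)·0.7778 - (1)·-2.0000) / (5) = 0.9111
  r = (-8 - (4)·0.7778 - (2)·0.9111) / (9) = -1.4370
Residual b − A·x = (4.0149, -0.5629, -0.0004); ∞-norm = 4.0149

4.0149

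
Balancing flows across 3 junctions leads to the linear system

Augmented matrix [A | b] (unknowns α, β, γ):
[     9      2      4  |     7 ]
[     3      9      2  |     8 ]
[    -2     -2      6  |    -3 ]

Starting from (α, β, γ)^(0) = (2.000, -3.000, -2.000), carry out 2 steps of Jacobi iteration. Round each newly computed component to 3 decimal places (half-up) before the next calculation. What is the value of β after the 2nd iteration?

0.296

Iteration 1:
  α = (7 - (2)·-3.000 - (4)·-2.000) / (9) = 2.333
  β = (8 - (3)·2.000 - (2)·-2.000) / (9) = 0.667
  γ = (-3 - (-2)·2.000 - (-2)·-3.000) / (6) = -0.833
Iteration 2:
  α = (7 - (2)·0.667 - (4)·-0.833) / (9) = 1.000
  β = (8 - (3)·2.333 - (2)·-0.833) / (9) = 0.296
  γ = (-3 - (-2)·2.333 - (-2)·0.667) / (6) = 0.500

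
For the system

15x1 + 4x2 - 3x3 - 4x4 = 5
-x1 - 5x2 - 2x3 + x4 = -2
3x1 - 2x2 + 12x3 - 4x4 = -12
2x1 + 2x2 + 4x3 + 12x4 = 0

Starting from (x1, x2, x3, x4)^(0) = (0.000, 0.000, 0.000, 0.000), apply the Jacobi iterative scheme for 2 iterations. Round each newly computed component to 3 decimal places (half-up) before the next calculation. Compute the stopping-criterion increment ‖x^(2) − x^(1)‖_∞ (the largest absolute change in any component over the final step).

0.333

Iteration 1:
  x1 = (5 - (4)·0.000 - (-3)·0.000 - (-4)·0.000) / (15) = 0.333
  x2 = (-2 - (-1)·0.000 - (-2)·0.000 - (1)·0.000) / (-5) = 0.400
  x3 = (-12 - (3)·0.000 - (-2)·0.000 - (-4)·0.000) / (12) = -1.000
  x4 = (0 - (2)·0.000 - (2)·0.000 - (4)·0.000) / (12) = 0.000
Iteration 2:
  x1 = (5 - (4)·0.400 - (-3)·-1.000 - (-4)·0.000) / (15) = 0.027
  x2 = (-2 - (-1)·0.333 - (-2)·-1.000 - (1)·0.000) / (-5) = 0.733
  x3 = (-12 - (3)·0.333 - (-2)·0.400 - (-4)·0.000) / (12) = -1.017
  x4 = (0 - (2)·0.333 - (2)·0.400 - (4)·-1.000) / (12) = 0.211
Change: (-0.306, 0.333, -0.017, 0.211) → max |·| = 0.333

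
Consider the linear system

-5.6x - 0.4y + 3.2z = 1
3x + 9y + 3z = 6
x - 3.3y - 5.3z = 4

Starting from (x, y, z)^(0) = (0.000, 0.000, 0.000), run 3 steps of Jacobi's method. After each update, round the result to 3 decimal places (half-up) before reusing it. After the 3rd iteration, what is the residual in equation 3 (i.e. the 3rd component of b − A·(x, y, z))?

Iteration 1:
  x = (1 - (-0.4)·0.000 - (3.2)·0.000) / (-5.6) = -0.179
  y = (6 - (3)·0.000 - (3)·0.000) / (9) = 0.667
  z = (4 - (1)·0.000 - (-3.3)·0.000) / (-5.3) = -0.755
Iteration 2:
  x = (1 - (-0.4)·0.667 - (3.2)·-0.755) / (-5.6) = -0.658
  y = (6 - (3)·-0.179 - (3)·-0.755) / (9) = 0.978
  z = (4 - (1)·-0.179 - (-3.3)·0.667) / (-5.3) = -1.204
Iteration 3:
  x = (1 - (-0.4)·0.978 - (3.2)·-1.204) / (-5.6) = -0.936
  y = (6 - (3)·-0.658 - (3)·-1.204) / (9) = 1.287
  z = (4 - (1)·-0.658 - (-3.3)·0.978) / (-5.3) = -1.488
Residual b − A·x = (1.035, 1.689, 1.297)

1.297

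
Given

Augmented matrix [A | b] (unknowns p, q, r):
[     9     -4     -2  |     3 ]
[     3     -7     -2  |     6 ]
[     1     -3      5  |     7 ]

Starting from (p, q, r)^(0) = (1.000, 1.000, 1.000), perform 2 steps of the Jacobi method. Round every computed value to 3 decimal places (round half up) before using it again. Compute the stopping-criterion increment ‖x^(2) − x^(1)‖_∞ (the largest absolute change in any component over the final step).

1.028

Iteration 1:
  p = (3 - (-4)·1.000 - (-2)·1.000) / (9) = 1.000
  q = (6 - (3)·1.000 - (-2)·1.000) / (-7) = -0.714
  r = (7 - (1)·1.000 - (-3)·1.000) / (5) = 1.800
Iteration 2:
  p = (3 - (-4)·-0.714 - (-2)·1.800) / (9) = 0.416
  q = (6 - (3)·1.000 - (-2)·1.800) / (-7) = -0.943
  r = (7 - (1)·1.000 - (-3)·-0.714) / (5) = 0.772
Change: (-0.584, -0.229, -1.028) → max |·| = 1.028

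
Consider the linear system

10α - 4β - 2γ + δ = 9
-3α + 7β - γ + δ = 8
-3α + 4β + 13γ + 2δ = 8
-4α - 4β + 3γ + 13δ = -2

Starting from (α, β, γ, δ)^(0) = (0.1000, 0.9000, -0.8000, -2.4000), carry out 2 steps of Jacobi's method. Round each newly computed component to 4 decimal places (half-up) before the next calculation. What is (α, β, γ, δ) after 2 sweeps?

(1.5780, 1.7732, 0.4374, 0.5250)

Iteration 1:
  α = (9 - (-4)·0.9000 - (-2)·-0.8000 - (1)·-2.4000) / (10) = 1.3400
  β = (8 - (-3)·0.1000 - (-1)·-0.8000 - (1)·-2.4000) / (7) = 1.4143
  γ = (8 - (-3)·0.1000 - (4)·0.9000 - (2)·-2.4000) / (13) = 0.7308
  δ = (-2 - (-4)·0.1000 - (-4)·0.9000 - (3)·-0.8000) / (13) = 0.3385
Iteration 2:
  α = (9 - (-4)·1.4143 - (-2)·0.7308 - (1)·0.3385) / (10) = 1.5780
  β = (8 - (-3)·1.3400 - (-1)·0.7308 - (1)·0.3385) / (7) = 1.7732
  γ = (8 - (-3)·1.3400 - (4)·1.4143 - (2)·0.3385) / (13) = 0.4374
  δ = (-2 - (-4)·1.3400 - (-4)·1.4143 - (3)·0.7308) / (13) = 0.5250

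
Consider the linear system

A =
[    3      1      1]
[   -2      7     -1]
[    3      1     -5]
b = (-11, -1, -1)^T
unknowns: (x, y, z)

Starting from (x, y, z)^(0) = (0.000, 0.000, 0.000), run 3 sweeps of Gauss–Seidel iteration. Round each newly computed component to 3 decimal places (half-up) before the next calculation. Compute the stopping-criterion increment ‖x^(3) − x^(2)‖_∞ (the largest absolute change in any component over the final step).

0.231

Iteration 1:
  x = (-11 - (1)·0.000 - (1)·0.000) / (3) = -3.667
  y = (-1 - (-2)·-3.667 - (-1)·0.000) / (7) = -1.191
  z = (-1 - (3)·-3.667 - (1)·-1.191) / (-5) = -2.238
Iteration 2:
  x = (-11 - (1)·-1.191 - (1)·-2.238) / (3) = -2.524
  y = (-1 - (-2)·-2.524 - (-1)·-2.238) / (7) = -1.184
  z = (-1 - (3)·-2.524 - (1)·-1.184) / (-5) = -1.551
Iteration 3:
  x = (-11 - (1)·-1.184 - (1)·-1.551) / (3) = -2.755
  y = (-1 - (-2)·-2.755 - (-1)·-1.551) / (7) = -1.152
  z = (-1 - (3)·-2.755 - (1)·-1.152) / (-5) = -1.683
Change: (-0.231, 0.032, -0.132) → max |·| = 0.231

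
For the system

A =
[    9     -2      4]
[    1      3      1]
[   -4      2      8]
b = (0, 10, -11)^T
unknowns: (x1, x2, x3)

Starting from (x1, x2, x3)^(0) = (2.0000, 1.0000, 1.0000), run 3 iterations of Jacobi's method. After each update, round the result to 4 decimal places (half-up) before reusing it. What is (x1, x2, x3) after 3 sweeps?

(1.7232, 3.7577, -1.8808)

Iteration 1:
  x1 = (0 - (-2)·1.0000 - (4)·1.0000) / (9) = -0.2222
  x2 = (10 - (1)·2.0000 - (1)·1.0000) / (3) = 2.3333
  x3 = (-11 - (-4)·2.0000 - (2)·1.0000) / (8) = -0.6250
Iteration 2:
  x1 = (0 - (-2)·2.3333 - (4)·-0.6250) / (9) = 0.7963
  x2 = (10 - (1)·-0.2222 - (1)·-0.6250) / (3) = 3.6157
  x3 = (-11 - (-4)·-0.2222 - (2)·2.3333) / (8) = -2.0694
Iteration 3:
  x1 = (0 - (-2)·3.6157 - (4)·-2.0694) / (9) = 1.7232
  x2 = (10 - (1)·0.7963 - (1)·-2.0694) / (3) = 3.7577
  x3 = (-11 - (-4)·0.7963 - (2)·3.6157) / (8) = -1.8808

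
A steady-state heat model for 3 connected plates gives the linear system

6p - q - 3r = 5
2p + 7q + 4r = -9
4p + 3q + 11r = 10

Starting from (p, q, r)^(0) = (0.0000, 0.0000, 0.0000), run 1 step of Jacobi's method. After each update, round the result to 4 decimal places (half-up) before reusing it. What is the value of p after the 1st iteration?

0.8333

Iteration 1:
  p = (5 - (-1)·0.0000 - (-3)·0.0000) / (6) = 0.8333
  q = (-9 - (2)·0.0000 - (4)·0.0000) / (7) = -1.2857
  r = (10 - (4)·0.0000 - (3)·0.0000) / (11) = 0.9091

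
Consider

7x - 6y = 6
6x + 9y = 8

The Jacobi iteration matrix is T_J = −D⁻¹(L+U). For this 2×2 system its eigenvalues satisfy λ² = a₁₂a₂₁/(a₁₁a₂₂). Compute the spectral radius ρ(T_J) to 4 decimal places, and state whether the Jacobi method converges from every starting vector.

a₁₂a₂₁/(a₁₁a₂₂) = (-6)·(6) / ((7)·(9)) = -0.571429
ρ = √|-0.571429| = √0.571429 = 0.7559
ρ < 1, so Jacobi converges

0.7559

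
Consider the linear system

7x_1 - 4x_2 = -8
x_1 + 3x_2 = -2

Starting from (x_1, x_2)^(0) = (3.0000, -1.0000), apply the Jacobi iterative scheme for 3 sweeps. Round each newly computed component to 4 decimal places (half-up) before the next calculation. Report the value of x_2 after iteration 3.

Iteration 1:
  x_1 = (-8 - (-4)·-1.0000) / (7) = -1.7143
  x_2 = (-2 - (1)·3.0000) / (3) = -1.6667
Iteration 2:
  x_1 = (-8 - (-4)·-1.6667) / (7) = -2.0953
  x_2 = (-2 - (1)·-1.7143) / (3) = -0.0952
Iteration 3:
  x_1 = (-8 - (-4)·-0.0952) / (7) = -1.1973
  x_2 = (-2 - (1)·-2.0953) / (3) = 0.0318

0.0318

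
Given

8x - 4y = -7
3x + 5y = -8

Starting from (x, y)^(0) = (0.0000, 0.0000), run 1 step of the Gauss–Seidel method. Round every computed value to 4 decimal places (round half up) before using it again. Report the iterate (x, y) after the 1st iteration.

Iteration 1:
  x = (-7 - (-4)·0.0000) / (8) = -0.8750
  y = (-8 - (3)·-0.8750) / (5) = -1.0750

(-0.8750, -1.0750)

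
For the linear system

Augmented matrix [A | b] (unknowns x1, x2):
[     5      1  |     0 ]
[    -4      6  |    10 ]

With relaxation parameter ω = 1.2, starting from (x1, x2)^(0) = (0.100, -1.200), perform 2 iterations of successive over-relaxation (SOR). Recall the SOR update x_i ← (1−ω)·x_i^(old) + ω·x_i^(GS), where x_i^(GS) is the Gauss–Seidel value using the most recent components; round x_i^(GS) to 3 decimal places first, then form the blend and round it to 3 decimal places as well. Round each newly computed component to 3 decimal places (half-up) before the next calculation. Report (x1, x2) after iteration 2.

Iteration 1:
  x1: GS value = (0 - (1)·-1.200) / (5) = 0.240;  x1 ← (1−ω)·0.100 + ω·0.240 = 0.268
  x2: GS value = (10 - (-4)·0.268) / (6) = 1.845;  x2 ← (1−ω)·-1.200 + ω·1.845 = 2.454
Iteration 2:
  x1: GS value = (0 - (1)·2.454) / (5) = -0.491;  x1 ← (1−ω)·0.268 + ω·-0.491 = -0.643
  x2: GS value = (10 - (-4)·-0.643) / (6) = 1.238;  x2 ← (1−ω)·2.454 + ω·1.238 = 0.995

(-0.643, 0.995)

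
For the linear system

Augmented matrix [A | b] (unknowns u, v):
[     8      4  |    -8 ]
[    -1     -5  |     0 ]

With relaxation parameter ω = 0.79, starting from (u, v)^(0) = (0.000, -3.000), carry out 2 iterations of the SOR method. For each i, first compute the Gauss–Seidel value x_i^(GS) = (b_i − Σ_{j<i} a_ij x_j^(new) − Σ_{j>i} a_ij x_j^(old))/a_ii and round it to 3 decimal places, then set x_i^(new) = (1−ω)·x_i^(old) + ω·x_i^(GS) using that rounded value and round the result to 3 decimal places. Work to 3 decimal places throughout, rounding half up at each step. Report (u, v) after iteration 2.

(-0.434, -0.077)

Iteration 1:
  u: GS value = (-8 - (4)·-3.000) / (8) = 0.500;  u ← (1−ω)·0.000 + ω·0.500 = 0.395
  v: GS value = (0 - (-1)·0.395) / (-5) = -0.079;  v ← (1−ω)·-3.000 + ω·-0.079 = -0.692
Iteration 2:
  u: GS value = (-8 - (4)·-0.692) / (8) = -0.654;  u ← (1−ω)·0.395 + ω·-0.654 = -0.434
  v: GS value = (0 - (-1)·-0.434) / (-5) = 0.087;  v ← (1−ω)·-0.692 + ω·0.087 = -0.077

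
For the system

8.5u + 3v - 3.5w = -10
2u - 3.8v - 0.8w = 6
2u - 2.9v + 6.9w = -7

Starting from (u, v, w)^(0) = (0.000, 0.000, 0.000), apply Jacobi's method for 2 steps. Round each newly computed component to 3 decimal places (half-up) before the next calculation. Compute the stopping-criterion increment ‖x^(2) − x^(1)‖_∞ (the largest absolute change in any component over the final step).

0.405

Iteration 1:
  u = (-10 - (3)·0.000 - (-3.5)·0.000) / (8.5) = -1.176
  v = (6 - (2)·0.000 - (-0.8)·0.000) / (-3.8) = -1.579
  w = (-7 - (2)·0.000 - (-2.9)·0.000) / (6.9) = -1.014
Iteration 2:
  u = (-10 - (3)·-1.579 - (-3.5)·-1.014) / (8.5) = -1.037
  v = (6 - (2)·-1.176 - (-0.8)·-1.014) / (-3.8) = -1.984
  w = (-7 - (2)·-1.176 - (-2.9)·-1.579) / (6.9) = -1.337
Change: (0.139, -0.405, -0.323) → max |·| = 0.405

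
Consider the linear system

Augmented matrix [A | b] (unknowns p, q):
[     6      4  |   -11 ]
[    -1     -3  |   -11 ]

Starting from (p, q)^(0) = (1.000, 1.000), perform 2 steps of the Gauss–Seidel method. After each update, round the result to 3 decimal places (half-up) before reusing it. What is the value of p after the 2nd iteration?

-4.833

Iteration 1:
  p = (-11 - (4)·1.000) / (6) = -2.500
  q = (-11 - (-1)·-2.500) / (-3) = 4.500
Iteration 2:
  p = (-11 - (4)·4.500) / (6) = -4.833
  q = (-11 - (-1)·-4.833) / (-3) = 5.278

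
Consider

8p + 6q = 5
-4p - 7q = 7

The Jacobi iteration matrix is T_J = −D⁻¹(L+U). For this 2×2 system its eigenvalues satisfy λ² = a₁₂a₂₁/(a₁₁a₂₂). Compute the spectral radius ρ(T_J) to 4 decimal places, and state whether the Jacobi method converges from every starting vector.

a₁₂a₂₁/(a₁₁a₂₂) = (6)·(-4) / ((8)·(-7)) = 0.428571
ρ = √|0.428571| = √0.428571 = 0.6547
ρ < 1, so Jacobi converges

0.6547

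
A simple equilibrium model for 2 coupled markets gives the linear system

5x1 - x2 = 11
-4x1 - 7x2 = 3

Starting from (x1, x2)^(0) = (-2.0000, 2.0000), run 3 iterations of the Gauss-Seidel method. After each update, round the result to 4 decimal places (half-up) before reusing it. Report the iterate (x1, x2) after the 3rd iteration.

(1.9066, -1.5181)

Iteration 1:
  x1 = (11 - (-1)·2.0000) / (5) = 2.6000
  x2 = (3 - (-4)·2.6000) / (-7) = -1.9143
Iteration 2:
  x1 = (11 - (-1)·-1.9143) / (5) = 1.8171
  x2 = (3 - (-4)·1.8171) / (-7) = -1.4669
Iteration 3:
  x1 = (11 - (-1)·-1.4669) / (5) = 1.9066
  x2 = (3 - (-4)·1.9066) / (-7) = -1.5181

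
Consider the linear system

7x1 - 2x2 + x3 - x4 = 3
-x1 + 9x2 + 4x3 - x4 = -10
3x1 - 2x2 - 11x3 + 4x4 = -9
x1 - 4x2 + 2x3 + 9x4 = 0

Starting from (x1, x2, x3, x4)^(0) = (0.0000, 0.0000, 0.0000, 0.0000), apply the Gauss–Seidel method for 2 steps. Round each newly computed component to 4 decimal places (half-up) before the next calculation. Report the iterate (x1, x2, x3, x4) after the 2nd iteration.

(-0.1466, -1.7146, 0.8096, -0.9257)

Iteration 1:
  x1 = (3 - (-2)·0.0000 - (1)·0.0000 - (-1)·0.0000) / (7) = 0.4286
  x2 = (-10 - (-1)·0.4286 - (4)·0.0000 - (-1)·0.0000) / (9) = -1.0635
  x3 = (-9 - (3)·0.4286 - (-2)·-1.0635 - (4)·0.0000) / (-11) = 1.1284
  x4 = (0 - (1)·0.4286 - (-4)·-1.0635 - (2)·1.1284) / (9) = -0.7710
Iteration 2:
  x1 = (3 - (-2)·-1.0635 - (1)·1.1284 - (-1)·-0.7710) / (7) = -0.1466
  x2 = (-10 - (-1)·-0.1466 - (4)·1.1284 - (-1)·-0.7710) / (9) = -1.7146
  x3 = (-9 - (3)·-0.1466 - (-2)·-1.7146 - (4)·-0.7710) / (-11) = 0.8096
  x4 = (0 - (1)·-0.1466 - (-4)·-1.7146 - (2)·0.8096) / (9) = -0.9257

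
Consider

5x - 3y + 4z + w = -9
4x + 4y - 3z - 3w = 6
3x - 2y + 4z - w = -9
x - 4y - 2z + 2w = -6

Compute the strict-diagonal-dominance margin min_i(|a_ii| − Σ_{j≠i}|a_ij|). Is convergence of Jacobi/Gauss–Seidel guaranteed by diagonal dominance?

-6

row 1: |5| − (3+4+1) = -3
row 2: |4| − (4+3+3) = -6
row 3: |4| − (3+2+1) = -2
row 4: |2| − (1+4+2) = -5
minimum over rows = -6 → not strictly diagonally dominant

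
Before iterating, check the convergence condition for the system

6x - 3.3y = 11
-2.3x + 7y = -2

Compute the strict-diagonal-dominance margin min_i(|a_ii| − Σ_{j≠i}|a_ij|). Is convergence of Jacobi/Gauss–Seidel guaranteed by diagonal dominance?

2.7

row 1: |6| − (3.3) = 2.7
row 2: |7| − (2.3) = 4.7
minimum over rows = 2.7 → strictly diagonally dominant (convergence guaranteed)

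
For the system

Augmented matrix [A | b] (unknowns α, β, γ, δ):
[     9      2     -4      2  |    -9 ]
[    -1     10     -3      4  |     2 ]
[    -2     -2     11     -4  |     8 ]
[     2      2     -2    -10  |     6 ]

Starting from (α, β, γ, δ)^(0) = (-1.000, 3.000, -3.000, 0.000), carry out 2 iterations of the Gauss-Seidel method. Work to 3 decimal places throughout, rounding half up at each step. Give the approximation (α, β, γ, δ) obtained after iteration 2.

Iteration 1:
  α = (-9 - (2)·3.000 - (-4)·-3.000 - (2)·0.000) / (9) = -3.000
  β = (2 - (-1)·-3.000 - (-3)·-3.000 - (4)·0.000) / (10) = -1.000
  γ = (8 - (-2)·-3.000 - (-2)·-1.000 - (-4)·0.000) / (11) = 0.000
  δ = (6 - (2)·-3.000 - (2)·-1.000 - (-2)·0.000) / (-10) = -1.400
Iteration 2:
  α = (-9 - (2)·-1.000 - (-4)·0.000 - (2)·-1.400) / (9) = -0.467
  β = (2 - (-1)·-0.467 - (-3)·0.000 - (4)·-1.400) / (10) = 0.713
  γ = (8 - (-2)·-0.467 - (-2)·0.713 - (-4)·-1.400) / (11) = 0.263
  δ = (6 - (2)·-0.467 - (2)·0.713 - (-2)·0.263) / (-10) = -0.603

(-0.467, 0.713, 0.263, -0.603)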